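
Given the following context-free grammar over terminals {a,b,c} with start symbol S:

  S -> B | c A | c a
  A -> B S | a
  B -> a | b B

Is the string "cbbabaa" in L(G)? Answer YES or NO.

Convert to CNF:
  S -> T0 B | T1 A | T1 T2 | a
  A -> B S | a
  B -> T0 B | a
  T0 -> b
  T1 -> c
  T2 -> a

CYK table (by increasing span):
  T[0,0] 'c' = {T1}  orig:{}
  T[1,1] 'b' = {T0}  orig:{}
  T[2,2] 'b' = {T0}  orig:{}
  T[3,3] 'a' = {A,B,S,T2}  orig:{A,B,S}
  T[4,4] 'b' = {T0}  orig:{}
  T[5,5] 'a' = {A,B,S,T2}  orig:{A,B,S}
  T[6,6] 'a' = {A,B,S,T2}  orig:{A,B,S}
  T[0,1] 'cb' = ∅
  T[1,2] 'bb' = ∅
  T[2,3] 'ba' = {B,S}
  T[3,4] 'ab' = ∅
  T[4,5] 'ba' = {B,S}
  T[5,6] 'aa' = {A}
  T[0,2] 'cbb' = ∅
  T[1,3] 'bba' = {B,S}
  T[2,4] 'bab' = ∅
  T[3,5] 'aba' = {A}
  T[4,6] 'baa' = {A}
  T[0,3] 'cbba' = ∅
  T[1,4] 'bbab' = ∅
  T[2,5] 'baba' = {A}
  T[3,6] 'abaa' = ∅
  T[0,4] 'cbbab' = ∅
  T[1,5] 'bbaba' = {A}
  T[2,6] 'babaa' = ∅
  T[0,5] 'cbbaba' = {S}
  T[1,6] 'bbabaa' = ∅
  T[0,6] 'cbbabaa' = ∅

S ∉ T[0,6] ⇒ NO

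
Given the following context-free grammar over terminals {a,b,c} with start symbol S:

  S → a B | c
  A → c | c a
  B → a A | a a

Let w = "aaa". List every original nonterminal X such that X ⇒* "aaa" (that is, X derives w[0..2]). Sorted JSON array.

Convert to CNF:
  S -> T1 B | c
  A -> T0 T1 | c
  B -> T1 A | T1 T1
  T0 -> c
  T1 -> a

CYK table (by increasing span) — only the sub-triangle for w[0..2]:
  T[0,0] 'a' = {T1}  orig:{}
  T[1,1] 'a' = {T1}  orig:{}
  T[2,2] 'a' = {T1}  orig:{}
  T[0,1] 'aa' = {B}
  T[1,2] 'aa' = {B}
  T[0,2] 'aaa' = {S}

Original NTs in T[0,2] deriving "aaa": ["S"]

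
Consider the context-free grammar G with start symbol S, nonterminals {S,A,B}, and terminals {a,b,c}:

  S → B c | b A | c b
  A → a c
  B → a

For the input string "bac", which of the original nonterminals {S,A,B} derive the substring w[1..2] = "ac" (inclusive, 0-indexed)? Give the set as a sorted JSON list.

CNF form of G:
  S -> B T1 | T1 T2 | T2 A
  A -> T0 T1
  B -> a
  T0 -> a
  T1 -> c
  T2 -> b

CYK table (by increasing span) — only the sub-triangle for w[1..2]:
  T[1,1] 'a' = {B,T0}  orig:{B}
  T[2,2] 'c' = {T1}  orig:{}
  T[1,2] 'ac' = {A,S}

Original NTs in T[1,2] deriving "ac": ["A", "S"]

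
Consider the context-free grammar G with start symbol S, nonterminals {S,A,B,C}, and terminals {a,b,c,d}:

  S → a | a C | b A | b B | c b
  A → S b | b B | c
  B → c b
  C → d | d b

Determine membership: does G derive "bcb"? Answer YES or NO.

CNF form of G:
  S -> T0 A | T0 B | T1 T0 | T3 C | a
  A -> S T0 | T0 B | c
  B -> T1 T0
  C -> T2 T0 | d
  T0 -> b
  T1 -> c
  T2 -> d
  T3 -> a

CYK fill:
  T[0,0] 'b' = {T0}  orig:{}
  T[1,1] 'c' = {A,T1}  orig:{A}
  T[2,2] 'b' = {T0}  orig:{}
  T[0,1] 'bc' = {S}
  T[1,2] 'cb' = {B,S}
  T[0,2] 'bcb' = {A,S}

S ∈ T[0,2] ⇒ YES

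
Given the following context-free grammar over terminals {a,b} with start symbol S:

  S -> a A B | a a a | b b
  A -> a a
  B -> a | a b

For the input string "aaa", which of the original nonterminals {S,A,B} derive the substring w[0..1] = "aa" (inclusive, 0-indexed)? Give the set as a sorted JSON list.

CNF form of G:
  S -> T0 X2 | T0 X3 | T1 T1
  A -> T0 T0
  B -> T0 T1 | a
  T0 -> a
  T1 -> b
  X2 -> A B
  X3 -> T0 T0

CYK table (by increasing span) — only the sub-triangle for w[0..1]:
  T[0,0] 'a' = {B,T0}  orig:{B}
  T[1,1] 'a' = {B,T0}  orig:{B}
  T[0,1] 'aa' = {A,X3}  orig:{A}

Original NTs in T[0,1] deriving "aa": ["A"]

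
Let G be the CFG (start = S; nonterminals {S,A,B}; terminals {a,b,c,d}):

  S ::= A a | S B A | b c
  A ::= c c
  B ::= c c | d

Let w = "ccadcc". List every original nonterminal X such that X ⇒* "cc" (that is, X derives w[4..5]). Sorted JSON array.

CNF form of G:
  S -> A T1 | S X3 | T2 T0
  A -> T0 T0
  B -> T0 T0 | d
  T0 -> c
  T1 -> a
  T2 -> b
  X3 -> B A

CYK fill, restricted to cells inside w[4..5]:
  T[4,4] 'c' = {T0}  orig:{}
  T[5,5] 'c' = {T0}  orig:{}
  T[4,5] 'cc' = {A,B}

Original NTs in T[4,5] deriving "cc": ["A", "B"]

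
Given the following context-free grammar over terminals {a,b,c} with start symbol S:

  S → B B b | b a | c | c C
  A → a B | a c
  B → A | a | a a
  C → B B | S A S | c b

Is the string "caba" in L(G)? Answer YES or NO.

CNF form of G:
  S -> B X4 | T1 C | T2 T0 | c
  A -> T0 B | T0 T1
  B -> T0 B | T0 T0 | T0 T1 | a
  C -> B B | S X3 | T1 T2
  T0 -> a
  T1 -> c
  T2 -> b
  X3 -> A S
  X4 -> B T2

CYK fill:
  cell(0,0) c: {S,T1}  orig:{S}
  cell(1,1) a: {B,T0}  orig:{B}
  cell(2,2) b: {T2}  orig:{}
  cell(3,3) a: {B,T0}  orig:{B}
  cell(0,1) ca: ∅
  cell(1,2) ab: {X4}  orig:{}
  cell(2,3) ba: {S}
  cell(0,2) cab: ∅
  cell(1,3) aba: ∅
  cell(0,3) caba: ∅

S ∉ T[0,3] ⇒ NO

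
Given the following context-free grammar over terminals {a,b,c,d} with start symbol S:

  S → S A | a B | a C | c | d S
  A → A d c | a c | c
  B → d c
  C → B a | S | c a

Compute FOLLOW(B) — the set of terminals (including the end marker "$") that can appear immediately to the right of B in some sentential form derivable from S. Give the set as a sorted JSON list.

FIRST iteration:
pass 1:
  A via A→a c: +{a}
  A via A→c: +{c}
  B via B→d c: +{d}
  C via C→B a: +{d}
  C via C→c a: +{c}
  S via S→a B: +{a}
  S via S→c: +{c}
  S via S→d S: +{d}
  FIRST(S)={a,c,d}  FIRST(A)={a,c}  FIRST(B)={d}  FIRST(C)={c,d}
pass 2:
  C via C→S: +{a}
  FIRST(S)={a,c,d}  FIRST(A)={a,c}  FIRST(B)={d}  FIRST(C)={a,c,d}
pass 3: done
  FIRST(S)={a,c,d}  FIRST(A)={a,c}  FIRST(B)={d}  FIRST(C)={a,c,d}

Compute FOLLOW by fixpoint:
initialize: $ ∈ FOLLOW(S)
iter 1:
  A→A d c: FOLLOW(A) ⊇ FIRST(d) = {d}; new: +{d}
  C→B a: FOLLOW(B) ⊇ FIRST(a) = {a}; new: +{a}
  S→S A: FOLLOW(S) ⊇ FIRST(A) = {a,c}; new: +{a,c}
  S→S A: FOLLOW(A) ⊇ FOLLOW(S) ⊇ {$,a,c}; new: +{$,a,c}
  S→a B: FOLLOW(B) ⊇ FOLLOW(S) ⊇ {$,a,c}; new: +{$,c}
  S→a C: FOLLOW(C) ⊇ FOLLOW(S) ⊇ {$,a,c}; new: +{$,a,c}
  FOLLOW(S)={$,a,c}  FOLLOW(A)={$,a,c,d}  FOLLOW(B)={$,a,c}  FOLLOW(C)={$,a,c}
iter 2: (stable)
  FOLLOW(S)={$,a,c}  FOLLOW(A)={$,a,c,d}  FOLLOW(B)={$,a,c}  FOLLOW(C)={$,a,c}

FOLLOW(B) = ["$", "a", "c"]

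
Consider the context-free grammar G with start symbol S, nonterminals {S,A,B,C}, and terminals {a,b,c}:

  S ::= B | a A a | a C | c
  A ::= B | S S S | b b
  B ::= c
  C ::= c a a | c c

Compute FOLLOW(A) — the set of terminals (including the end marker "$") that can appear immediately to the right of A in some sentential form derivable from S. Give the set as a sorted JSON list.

FIRST iteration:
iter 1:
  A via A→b b: +{b}
  B via B→c: +{c}
  C via C→c a a: +{c}
  S via S→B: +{c}
  S via S→a A a: +{a}
  S: {a,c}  A: {b}  B: {c}  C: {c}
iter 2:
  A via A→B: +{c}
  A via A→S S S: +{a}
  S: {a,c}  A: {a,b,c}  B: {c}  C: {c}
iter 3: (no change)
  S: {a,c}  A: {a,b,c}  B: {c}  C: {c}

FOLLOW sets:
initialize: $ ∈ FOLLOW(S)
round 1:
  A→S S S: FOLLOW(S) ⊇ FIRST(S) = {a,c}; new: +{a,c}
  S→B: FOLLOW(B) ⊇ FOLLOW(S) ⊇ {$,a,c}; new: +{$,a,c}
  S→a A a: FOLLOW(A) ⊇ FIRST(a) = {a}; new: +{a}
  S→a C: FOLLOW(C) ⊇ FOLLOW(S) ⊇ {$,a,c}; new: +{$,a,c}
  FOLLOW(S)={$,a,c}  FOLLOW(A)={a}  FOLLOW(B)={$,a,c}  FOLLOW(C)={$,a,c}
round 2: — fixpoint
  FOLLOW(S)={$,a,c}  FOLLOW(A)={a}  FOLLOW(B)={$,a,c}  FOLLOW(C)={$,a,c}

FOLLOW(A) = ["a"]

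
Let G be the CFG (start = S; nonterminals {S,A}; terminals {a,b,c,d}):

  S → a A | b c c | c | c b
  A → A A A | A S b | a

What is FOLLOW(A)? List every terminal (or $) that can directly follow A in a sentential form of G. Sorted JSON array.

FIRST iteration:
round 1:
  A via A→a: +{a}
  S via S→a A: +{a}
  S via S→b c c: +{b}
  S via S→c: +{c}
  FIRST(S)={a,b,c}  FIRST(A)={a}
round 2: (no change)
  FIRST(S)={a,b,c}  FIRST(A)={a}

FOLLOW sets:
FOLLOW(S) := {$}
[1]
  A→A A A: FOLLOW(A) ⊇ FIRST(A) = {a}; new: +{a}
  A→A S b: FOLLOW(A) ⊇ FIRST(S) = {a,b,c}; new: +{b,c}
  A→A S b: FOLLOW(S) ⊇ FIRST(b) = {b}; new: +{b}
  S→a A: FOLLOW(A) ⊇ FOLLOW(S) ⊇ {$,b}; new: +{$}
  FOLLOW(S)={$,b}  FOLLOW(A)={$,a,b,c}
[2] — fixpoint
  FOLLOW(S)={$,b}  FOLLOW(A)={$,a,b,c}

FOLLOW(A) = ["$", "a", "b", "c"]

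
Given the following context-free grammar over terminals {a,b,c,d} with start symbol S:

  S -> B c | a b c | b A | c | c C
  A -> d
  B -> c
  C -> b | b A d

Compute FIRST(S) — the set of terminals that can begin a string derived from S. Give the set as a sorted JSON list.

FIRST iteration:
iter 1:
  A via A→d: +{d}
  B via B→c: +{c}
  C via C→b: +{b}
  S via S→B c: +{c}
  S via S→a b c: +{a}
  S via S→b A: +{b}
  FIRST(S)={a,b,c}  FIRST(A)={d}  FIRST(B)={c}  FIRST(C)={b}
iter 2: — fixpoint
  FIRST(S)={a,b,c}  FIRST(A)={d}  FIRST(B)={c}  FIRST(C)={b}

FIRST(S) = ["a", "b", "c"]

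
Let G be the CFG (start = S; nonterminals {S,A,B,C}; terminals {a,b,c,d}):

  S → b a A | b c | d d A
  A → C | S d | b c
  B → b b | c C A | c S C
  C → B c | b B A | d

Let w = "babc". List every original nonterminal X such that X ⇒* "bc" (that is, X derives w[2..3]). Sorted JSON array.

Convert to CNF:
  S -> T1 X9 | T2 T0 | T2 X8
  A -> B T0 | S T1 | T2 T0 | T2 X4 | d
  B -> T0 X5 | T0 X6 | T2 T2
  C -> B T0 | T2 X7 | d
  T0 -> c
  T1 -> d
  T2 -> b
  T3 -> a
  X4 -> B A
  X5 -> C A
  X6 -> S C
  X7 -> B A
  X8 -> T3 A
  X9 -> T1 A

CYK fill — only the sub-triangle for w[2..3]:
  T[2,2] 'b' = {T2}  orig:{}
  T[3,3] 'c' = {T0}  orig:{}
  T[2,3] 'bc' = {A,S}

Original NTs in T[2,3] deriving "bc": ["A", "S"]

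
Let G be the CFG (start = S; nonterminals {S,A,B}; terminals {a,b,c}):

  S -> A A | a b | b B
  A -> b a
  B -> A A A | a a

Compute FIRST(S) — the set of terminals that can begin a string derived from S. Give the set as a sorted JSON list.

FIRST iteration:
round 1:
  A via A→b a: +{b}
  B via B→A A A: +{b}
  B via B→a a: +{a}
  S via S→A A: +{b}
  S via S→a b: +{a}
  FIRST[S]={a,b}  FIRST[A]={b}  FIRST[B]={a,b}
round 2: done
  FIRST[S]={a,b}  FIRST[A]={b}  FIRST[B]={a,b}

FIRST(S) = ["a", "b"]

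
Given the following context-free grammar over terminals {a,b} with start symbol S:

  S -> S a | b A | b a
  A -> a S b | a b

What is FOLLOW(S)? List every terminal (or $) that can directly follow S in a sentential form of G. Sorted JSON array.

FIRST iteration:
[1]
  A via A→a S b: +{a}
  S via S→b A: +{b}
  S: {b}  A: {a}
[2] (no change)
  S: {b}  A: {a}

Compute FOLLOW by fixpoint:
seed FOLLOW(S) with $
iter 1:
  A→a S b: FOLLOW(S) ⊇ FIRST(b) = {b}; new: +{b}
  S→S a: FOLLOW(S) ⊇ FIRST(a) = {a}; new: +{a}
  S→b A: FOLLOW(A) ⊇ FOLLOW(S) ⊇ {$,a,b}; new: +{$,a,b}
  FOLLOW(S)={$,a,b}  FOLLOW(A)={$,a,b}
iter 2: done
  FOLLOW(S)={$,a,b}  FOLLOW(A)={$,a,b}

FOLLOW(S) = ["$", "a", "b"]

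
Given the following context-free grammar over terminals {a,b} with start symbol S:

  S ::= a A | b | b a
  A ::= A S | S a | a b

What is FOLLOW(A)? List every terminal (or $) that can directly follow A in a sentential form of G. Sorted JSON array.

FIRST sets, iterate to fixpoint:
round 1:
  A via A→a b: +{a}
  S via S→a A: +{a}
  S via S→b: +{b}
  FIRST(S)={a,b}  FIRST(A)={a}
round 2:
  A via A→S a: +{b}
  FIRST(S)={a,b}  FIRST(A)={a,b}
round 3: done
  FIRST(S)={a,b}  FIRST(A)={a,b}

Compute FOLLOW by fixpoint:
FOLLOW(S) := {$}
[1]
  A→A S: FOLLOW(A) ⊇ FIRST(S) = {a,b}; new: +{a,b}
  A→A S: FOLLOW(S) ⊇ FOLLOW(A) ⊇ {a,b}; new: +{a,b}
  S→a A: FOLLOW(A) ⊇ FOLLOW(S) ⊇ {$,a,b}; new: +{$}
  FOLLOW[S]={$,a,b}  FOLLOW[A]={$,a,b}
[2] (no change)
  FOLLOW[S]={$,a,b}  FOLLOW[A]={$,a,b}

FOLLOW(A) = ["$", "a", "b"]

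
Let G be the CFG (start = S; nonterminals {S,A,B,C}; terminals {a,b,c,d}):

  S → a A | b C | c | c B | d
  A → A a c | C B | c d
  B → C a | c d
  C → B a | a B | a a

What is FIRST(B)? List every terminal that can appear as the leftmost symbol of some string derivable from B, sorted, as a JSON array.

Compute FIRST by fixpoint:
pass 1:
  A via A→c d: +{c}
  B via B→c d: +{c}
  C via C→B a: +{c}
  C via C→a B: +{a}
  S via S→a A: +{a}
  S via S→b C: +{b}
  S via S→c: +{c}
  S via S→d: +{d}
  S: {a,b,c,d}  A: {c}  B: {c}  C: {a,c}
pass 2:
  A via A→C B: +{a}
  B via B→C a: +{a}
  S: {a,b,c,d}  A: {a,c}  B: {a,c}  C: {a,c}
pass 3: done
  S: {a,b,c,d}  A: {a,c}  B: {a,c}  C: {a,c}

FIRST(B) = ["a", "c"]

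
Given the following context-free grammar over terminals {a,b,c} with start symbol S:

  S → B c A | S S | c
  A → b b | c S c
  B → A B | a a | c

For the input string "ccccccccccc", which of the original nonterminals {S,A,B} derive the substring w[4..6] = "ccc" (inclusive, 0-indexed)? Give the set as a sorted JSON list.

CNF form of G:
  S -> B X4 | S S | c
  A -> T0 T0 | T1 X3
  B -> A B | T2 T2 | c
  T0 -> b
  T1 -> c
  T2 -> a
  X3 -> S T1
  X4 -> T1 A

CYK table (by increasing span) (cells [i..j] with 4 ≤ i ≤ j ≤ 6 only):
  cell(4,4) c: {B,S,T1}  orig:{B,S}
  cell(5,5) c: {B,S,T1}  orig:{B,S}
  cell(6,6) c: {B,S,T1}  orig:{B,S}
  cell(4,5) cc: {S,X3}  orig:{S}
  cell(5,6) cc: {S,X3}  orig:{S}
  cell(4,6) ccc: {A,S,X3}  orig:{A,S}

Original NTs in T[4,6] deriving "ccc": ["A", "S"]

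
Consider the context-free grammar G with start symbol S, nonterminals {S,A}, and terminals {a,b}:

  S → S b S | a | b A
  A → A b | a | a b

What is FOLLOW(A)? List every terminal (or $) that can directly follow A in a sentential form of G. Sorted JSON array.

Compute FIRST by fixpoint:
[1]
  A via A→a: +{a}
  S via S→a: +{a}
  S via S→b A: +{b}
  FIRST(S)={a,b}  FIRST(A)={a}
[2] (no change)
  FIRST(S)={a,b}  FIRST(A)={a}

FOLLOW sets:
seed FOLLOW(S) with $
pass 1:
  A→A b: FOLLOW(A) ⊇ FIRST(b) = {b}; new: +{b}
  S→S b S: FOLLOW(S) ⊇ FIRST(b) = {b}; new: +{b}
  S→b A: FOLLOW(A) ⊇ FOLLOW(S) ⊇ {$,b}; new: +{$}
  S: {$,b}  A: {$,b}
pass 2: — fixpoint
  S: {$,b}  A: {$,b}

FOLLOW(A) = ["$", "b"]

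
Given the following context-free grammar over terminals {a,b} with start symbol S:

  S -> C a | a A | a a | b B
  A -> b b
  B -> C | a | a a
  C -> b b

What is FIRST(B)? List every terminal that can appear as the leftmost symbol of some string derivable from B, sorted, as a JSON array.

FIRST sets, iterate to fixpoint:
[1]
  A via A→b b: +{b}
  B via B→a: +{a}
  C via C→b b: +{b}
  S via S→C a: +{b}
  S via S→a A: +{a}
  FIRST[S]={a,b}  FIRST[A]={b}  FIRST[B]={a}  FIRST[C]={b}
[2]
  B via B→C: +{b}
  FIRST[S]={a,b}  FIRST[A]={b}  FIRST[B]={a,b}  FIRST[C]={b}
[3] (no change)
  FIRST[S]={a,b}  FIRST[A]={b}  FIRST[B]={a,b}  FIRST[C]={b}

FIRST(B) = ["a", "b"]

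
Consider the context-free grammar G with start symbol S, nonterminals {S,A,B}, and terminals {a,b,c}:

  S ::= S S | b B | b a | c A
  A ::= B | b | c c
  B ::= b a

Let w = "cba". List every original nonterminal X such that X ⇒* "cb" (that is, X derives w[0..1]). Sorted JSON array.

Convert to CNF:
  S -> S S | T0 B | T0 T1 | T2 A
  A -> T0 T1 | T2 T2 | b
  B -> T0 T1
  T0 -> b
  T1 -> a
  T2 -> c

CYK fill — only the sub-triangle for w[0..1]:
  cell(0,0) c: {T2}  orig:{}
  cell(1,1) b: {A,T0}  orig:{A}
  cell(0,1) cb: {S}

Original NTs in T[0,1] deriving "cb": ["S"]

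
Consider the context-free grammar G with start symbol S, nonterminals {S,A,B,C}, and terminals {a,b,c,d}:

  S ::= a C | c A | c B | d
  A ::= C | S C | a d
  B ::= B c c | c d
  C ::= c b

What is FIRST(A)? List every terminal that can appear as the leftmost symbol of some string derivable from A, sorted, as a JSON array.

Compute FIRST by fixpoint:
[1]
  A via A→a d: +{a}
  B via B→c d: +{c}
  C via C→c b: +{c}
  S via S→a C: +{a}
  S via S→c A: +{c}
  S via S→d: +{d}
  S: {a,c,d}  A: {a}  B: {c}  C: {c}
[2]
  A via A→C: +{c}
  A via A→S C: +{d}
  S: {a,c,d}  A: {a,c,d}  B: {c}  C: {c}
[3] done
  S: {a,c,d}  A: {a,c,d}  B: {c}  C: {c}

FIRST(A) = ["a", "c", "d"]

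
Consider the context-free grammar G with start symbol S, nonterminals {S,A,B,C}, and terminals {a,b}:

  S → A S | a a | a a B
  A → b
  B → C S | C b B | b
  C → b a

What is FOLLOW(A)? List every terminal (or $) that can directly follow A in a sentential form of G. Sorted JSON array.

Compute FIRST by fixpoint:
[1]
  A via A→b: +{b}
  B via B→b: +{b}
  C via C→b a: +{b}
  S via S→A S: +{b}
  S via S→a a: +{a}
  S: {a,b}  A: {b}  B: {b}  C: {b}
[2] (no change)
  S: {a,b}  A: {b}  B: {b}  C: {b}

FOLLOW sets:
seed FOLLOW(S) with $
pass 1:
  B→C S: FOLLOW(C) ⊇ FIRST(S) = {a,b}; new: +{a,b}
  S→A S: FOLLOW(A) ⊇ FIRST(S) = {a,b}; new: +{a,b}
  S→a a B: FOLLOW(B) ⊇ FOLLOW(S) ⊇ {$}; new: +{$}
  FOLLOW(S)={$}  FOLLOW(A)={a,b}  FOLLOW(B)={$}  FOLLOW(C)={a,b}
pass 2: (stable)
  FOLLOW(S)={$}  FOLLOW(A)={a,b}  FOLLOW(B)={$}  FOLLOW(C)={a,b}

FOLLOW(A) = ["a", "b"]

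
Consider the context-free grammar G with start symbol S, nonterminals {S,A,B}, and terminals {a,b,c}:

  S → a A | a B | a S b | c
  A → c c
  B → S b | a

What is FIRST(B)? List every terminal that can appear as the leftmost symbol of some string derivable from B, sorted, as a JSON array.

FIRST iteration:
iter 1:
  A via A→c c: +{c}
  B via B→a: +{a}
  S via S→a A: +{a}
  S via S→c: +{c}
  S: {a,c}  A: {c}  B: {a}
iter 2:
  B via B→S b: +{c}
  S: {a,c}  A: {c}  B: {a,c}
iter 3: — fixpoint
  S: {a,c}  A: {c}  B: {a,c}

FIRST(B) = ["a", "c"]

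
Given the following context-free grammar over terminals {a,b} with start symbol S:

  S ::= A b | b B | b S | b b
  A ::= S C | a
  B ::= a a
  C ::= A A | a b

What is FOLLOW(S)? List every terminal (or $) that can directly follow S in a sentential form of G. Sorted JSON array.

FIRST iteration:
[1]
  A via A→a: +{a}
  B via B→a a: +{a}
  C via C→A A: +{a}
  S via S→A b: +{a}
  S via S→b B: +{b}
  S: {a,b}  A: {a}  B: {a}  C: {a}
[2]
  A via A→S C: +{b}
  C via C→A A: +{b}
  S: {a,b}  A: {a,b}  B: {a}  C: {a,b}
[3] — fixpoint
  S: {a,b}  A: {a,b}  B: {a}  C: {a,b}

FOLLOW iteration:
seed FOLLOW(S) with $
iter 1:
  A→S C: FOLLOW(S) ⊇ FIRST(C) = {a,b}; new: +{a,b}
  C→A A: FOLLOW(A) ⊇ FIRST(A) = {a,b}; new: +{a,b}
  S→b B: FOLLOW(B) ⊇ FOLLOW(S) ⊇ {$,a,b}; new: +{$,a,b}
  FOLLOW(S)={$,a,b}  FOLLOW(A)={a,b}  FOLLOW(B)={$,a,b}  FOLLOW(C)={}
iter 2:
  A→S C: FOLLOW(C) ⊇ FOLLOW(A) ⊇ {a,b}; new: +{a,b}
  FOLLOW(S)={$,a,b}  FOLLOW(A)={a,b}  FOLLOW(B)={$,a,b}  FOLLOW(C)={a,b}
iter 3: done
  FOLLOW(S)={$,a,b}  FOLLOW(A)={a,b}  FOLLOW(B)={$,a,b}  FOLLOW(C)={a,b}

FOLLOW(S) = ["$", "a", "b"]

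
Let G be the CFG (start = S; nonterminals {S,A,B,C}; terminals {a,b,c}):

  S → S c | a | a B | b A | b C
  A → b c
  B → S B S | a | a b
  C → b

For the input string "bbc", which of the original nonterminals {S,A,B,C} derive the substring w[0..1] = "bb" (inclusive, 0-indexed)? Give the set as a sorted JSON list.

CNF form of G:
  S -> S T1 | T0 A | T0 C | T2 B | a
  A -> T0 T1
  B -> S X3 | T2 T0 | a
  C -> b
  T0 -> b
  T1 -> c
  T2 -> a
  X3 -> B S

CYK table (by increasing span), restricted to cells inside w[0..1]:
  cell(0,0) b: {C,T0}  orig:{C}
  cell(1,1) b: {C,T0}  orig:{C}
  cell(0,1) bb: {S}

Original NTs in T[0,1] deriving "bb": ["S"]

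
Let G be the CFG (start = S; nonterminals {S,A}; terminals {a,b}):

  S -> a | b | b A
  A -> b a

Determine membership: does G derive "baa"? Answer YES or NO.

Convert to CNF:
  S -> T0 A | a | b
  A -> T0 T1
  T0 -> b
  T1 -> a

Fill CYK table bottom-up:
  [0..0]={S,T0}  "b"  orig:{S}
  [1..1]={S,T1}  "a"  orig:{S}
  [2..2]={S,T1}  "a"  orig:{S}
  [0..1]={A}  "ba"
  [1..2]=∅  "aa"
  [0..2]=∅  "baa"

S ∉ T[0,2] ⇒ NO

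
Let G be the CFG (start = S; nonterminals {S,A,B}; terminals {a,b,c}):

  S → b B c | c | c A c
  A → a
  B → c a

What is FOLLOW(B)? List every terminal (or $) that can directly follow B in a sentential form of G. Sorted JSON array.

FIRST sets, iterate to fixpoint:
round 1:
  A via A→a: +{a}
  B via B→c a: +{c}
  S via S→b B c: +{b}
  S via S→c: +{c}
  FIRST(S)={b,c}  FIRST(A)={a}  FIRST(B)={c}
round 2: (no change)
  FIRST(S)={b,c}  FIRST(A)={a}  FIRST(B)={c}

Compute FOLLOW by fixpoint:
seed FOLLOW(S) with $
iter 1:
  S→b B c: FOLLOW(B) ⊇ FIRST(c) = {c}; new: +{c}
  S→c A c: FOLLOW(A) ⊇ FIRST(c) = {c}; new: +{c}
  FOLLOW(S)={$}  FOLLOW(A)={c}  FOLLOW(B)={c}
iter 2: (no change)
  FOLLOW(S)={$}  FOLLOW(A)={c}  FOLLOW(B)={c}

FOLLOW(B) = ["c"]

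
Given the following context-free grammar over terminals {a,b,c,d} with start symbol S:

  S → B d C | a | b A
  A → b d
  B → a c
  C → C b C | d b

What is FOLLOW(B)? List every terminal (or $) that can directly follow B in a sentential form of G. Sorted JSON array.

Compute FIRST by fixpoint:
round 1:
  A via A→b d: +{b}
  B via B→a c: +{a}
  C via C→d b: +{d}
  S via S→B d C: +{a}
  S via S→b A: +{b}
  S: {a,b}  A: {b}  B: {a}  C: {d}
round 2: (no change)
  S: {a,b}  A: {b}  B: {a}  C: {d}

Compute FOLLOW by fixpoint:
initialize: $ ∈ FOLLOW(S)
pass 1:
  C→C b C: FOLLOW(C) ⊇ FIRST(b) = {b}; new: +{b}
  S→B d C: FOLLOW(B) ⊇ FIRST(d) = {d}; new: +{d}
  S→B d C: FOLLOW(C) ⊇ FOLLOW(S) ⊇ {$}; new: +{$}
  S→b A: FOLLOW(A) ⊇ FOLLOW(S) ⊇ {$}; new: +{$}
  FOLLOW(S)={$}  FOLLOW(A)={$}  FOLLOW(B)={d}  FOLLOW(C)={$,b}
pass 2: done
  FOLLOW(S)={$}  FOLLOW(A)={$}  FOLLOW(B)={d}  FOLLOW(C)={$,b}

FOLLOW(B) = ["d"]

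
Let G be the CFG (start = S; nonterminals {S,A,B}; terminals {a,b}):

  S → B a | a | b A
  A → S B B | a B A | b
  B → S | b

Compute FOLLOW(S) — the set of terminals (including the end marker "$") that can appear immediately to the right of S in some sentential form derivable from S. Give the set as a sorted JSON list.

FIRST iteration:
pass 1:
  A via A→a B A: +{a}
  A via A→b: +{b}
  B via B→b: +{b}
  S via S→B a: +{b}
  S via S→a: +{a}
  FIRST(S)={a,b}  FIRST(A)={a,b}  FIRST(B)={b}
pass 2:
  B via B→S: +{a}
  FIRST(S)={a,b}  FIRST(A)={a,b}  FIRST(B)={a,b}
pass 3: — fixpoint
  FIRST(S)={a,b}  FIRST(A)={a,b}  FIRST(B)={a,b}

FOLLOW iteration:
FOLLOW(S) := {$}
iter 1:
  A→S B B: FOLLOW(S) ⊇ FIRST(B) = {a,b}; new: +{a,b}
  A→S B B: FOLLOW(B) ⊇ FIRST(B) = {a,b}; new: +{a,b}
  S→b A: FOLLOW(A) ⊇ FOLLOW(S) ⊇ {$,a,b}; new: +{$,a,b}
  FOLLOW[S]={$,a,b}  FOLLOW[A]={$,a,b}  FOLLOW[B]={a,b}
iter 2:
  A→S B B: FOLLOW(B) ⊇ FOLLOW(A) ⊇ {$,a,b}; new: +{$}
  FOLLOW[S]={$,a,b}  FOLLOW[A]={$,a,b}  FOLLOW[B]={$,a,b}
iter 3: done
  FOLLOW[S]={$,a,b}  FOLLOW[A]={$,a,b}  FOLLOW[B]={$,a,b}

FOLLOW(S) = ["$", "a", "b"]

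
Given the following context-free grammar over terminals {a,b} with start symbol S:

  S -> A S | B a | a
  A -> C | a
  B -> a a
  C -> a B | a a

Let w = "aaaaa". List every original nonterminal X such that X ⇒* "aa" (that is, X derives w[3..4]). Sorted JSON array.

Convert to CNF:
  S -> A S | B T0 | a
  A -> T0 B | T0 T0 | a
  B -> T0 T0
  C -> T0 B | T0 T0
  T0 -> a

CYK fill — only the sub-triangle for w[3..4]:
  cell(3,3) a: {A,S,T0}  orig:{A,S}
  cell(4,4) a: {A,S,T0}  orig:{A,S}
  cell(3,4) aa: {A,B,C,S}

Original NTs in T[3,4] deriving "aa": ["A", "B", "C", "S"]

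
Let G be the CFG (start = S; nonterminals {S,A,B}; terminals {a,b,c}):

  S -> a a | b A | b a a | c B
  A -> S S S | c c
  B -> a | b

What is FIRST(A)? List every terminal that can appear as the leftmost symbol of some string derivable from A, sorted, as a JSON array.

FIRST sets, iterate to fixpoint:
pass 1:
  A via A→c c: +{c}
  B via B→a: +{a}
  B via B→b: +{b}
  S via S→a a: +{a}
  S via S→b A: +{b}
  S via S→c B: +{c}
  S: {a,b,c}  A: {c}  B: {a,b}
pass 2:
  A via A→S S S: +{a,b}
  S: {a,b,c}  A: {a,b,c}  B: {a,b}
pass 3: done
  S: {a,b,c}  A: {a,b,c}  B: {a,b}

FIRST(A) = ["a", "b", "c"]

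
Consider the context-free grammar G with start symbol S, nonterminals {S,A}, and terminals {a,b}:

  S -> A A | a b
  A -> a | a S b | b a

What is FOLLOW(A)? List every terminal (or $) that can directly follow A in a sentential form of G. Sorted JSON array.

FIRST sets, iterate to fixpoint:
pass 1:
  A via A→a: +{a}
  A via A→b a: +{b}
  S via S→A A: +{a,b}
  FIRST[S]={a,b}  FIRST[A]={a,b}
pass 2: — fixpoint
  FIRST[S]={a,b}  FIRST[A]={a,b}

FOLLOW sets:
initialize: $ ∈ FOLLOW(S)
round 1:
  A→a S b: FOLLOW(S) ⊇ FIRST(b) = {b}; new: +{b}
  S→A A: FOLLOW(A) ⊇ FIRST(A) = {a,b}; new: +{a,b}
  S→A A: FOLLOW(A) ⊇ FOLLOW(S) ⊇ {$,b}; new: +{$}
  FOLLOW(S)={$,b}  FOLLOW(A)={$,a,b}
round 2: — fixpoint
  FOLLOW(S)={$,b}  FOLLOW(A)={$,a,b}

FOLLOW(A) = ["$", "a", "b"]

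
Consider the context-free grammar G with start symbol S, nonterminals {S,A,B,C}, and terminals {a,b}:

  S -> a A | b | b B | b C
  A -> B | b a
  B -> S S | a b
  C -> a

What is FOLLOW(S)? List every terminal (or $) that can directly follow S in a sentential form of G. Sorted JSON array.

Compute FIRST by fixpoint:
iter 1:
  A via A→b a: +{b}
  B via B→a b: +{a}
  C via C→a: +{a}
  S via S→a A: +{a}
  S via S→b: +{b}
  FIRST(S)={a,b}  FIRST(A)={b}  FIRST(B)={a}  FIRST(C)={a}
iter 2:
  A via A→B: +{a}
  B via B→S S: +{b}
  FIRST(S)={a,b}  FIRST(A)={a,b}  FIRST(B)={a,b}  FIRST(C)={a}
iter 3: (stable)
  FIRST(S)={a,b}  FIRST(A)={a,b}  FIRST(B)={a,b}  FIRST(C)={a}

FOLLOW iteration:
FOLLOW(S) := {$}
round 1:
  B→S S: FOLLOW(S) ⊇ FIRST(S) = {a,b}; new: +{a,b}
  S→a A: FOLLOW(A) ⊇ FOLLOW(S) ⊇ {$,a,b}; new: +{$,a,b}
  S→b B: FOLLOW(B) ⊇ FOLLOW(S) ⊇ {$,a,b}; new: +{$,a,b}
  S→b C: FOLLOW(C) ⊇ FOLLOW(S) ⊇ {$,a,b}; new: +{$,a,b}
  FOLLOW[S]={$,a,b}  FOLLOW[A]={$,a,b}  FOLLOW[B]={$,a,b}  FOLLOW[C]={$,a,b}
round 2: (stable)
  FOLLOW[S]={$,a,b}  FOLLOW[A]={$,a,b}  FOLLOW[B]={$,a,b}  FOLLOW[C]={$,a,b}

FOLLOW(S) = ["$", "a", "b"]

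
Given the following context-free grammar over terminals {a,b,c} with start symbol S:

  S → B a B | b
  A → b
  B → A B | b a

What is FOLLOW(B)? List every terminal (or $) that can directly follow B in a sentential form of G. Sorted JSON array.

FIRST sets, iterate to fixpoint:
iter 1:
  A via A→b: +{b}
  B via B→A B: +{b}
  S via S→B a B: +{b}
  FIRST[S]={b}  FIRST[A]={b}  FIRST[B]={b}
iter 2: (stable)
  FIRST[S]={b}  FIRST[A]={b}  FIRST[B]={b}

Compute FOLLOW by fixpoint:
seed FOLLOW(S) with $
iter 1:
  B→A B: FOLLOW(A) ⊇ FIRST(B) = {b}; new: +{b}
  S→B a B: FOLLOW(B) ⊇ FIRST(a) = {a}; new: +{a}
  S→B a B: FOLLOW(B) ⊇ FOLLOW(S) ⊇ {$}; new: +{$}
  FOLLOW[S]={$}  FOLLOW[A]={b}  FOLLOW[B]={$,a}
iter 2: (stable)
  FOLLOW[S]={$}  FOLLOW[A]={b}  FOLLOW[B]={$,a}

FOLLOW(B) = ["$", "a"]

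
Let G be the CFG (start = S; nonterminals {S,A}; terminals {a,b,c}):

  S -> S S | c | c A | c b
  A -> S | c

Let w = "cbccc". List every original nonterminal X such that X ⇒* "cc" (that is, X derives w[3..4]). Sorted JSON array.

CNF form of G:
  S -> S S | T0 A | T0 T1 | c
  A -> S S | T0 A | T0 T1 | c
  T0 -> c
  T1 -> b

CYK fill, restricted to cells inside w[3..4]:
  T[3,3] 'c' = {A,S,T0}  orig:{A,S}
  T[4,4] 'c' = {A,S,T0}  orig:{A,S}
  T[3,4] 'cc' = {A,S}

Original NTs in T[3,4] deriving "cc": ["A", "S"]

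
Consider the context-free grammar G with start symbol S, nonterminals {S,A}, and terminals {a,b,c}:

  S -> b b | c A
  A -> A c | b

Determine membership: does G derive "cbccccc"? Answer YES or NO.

CNF form of G:
  S -> T0 A | T1 T1
  A -> A T0 | b
  T0 -> c
  T1 -> b

Fill CYK table bottom-up:
  [0..0]={T0}  "c"  orig:{}
  [1..1]={A,T1}  "b"  orig:{A}
  [2..2]={T0}  "c"  orig:{}
  [3..3]={T0}  "c"  orig:{}
  [4..4]={T0}  "c"  orig:{}
  [5..5]={T0}  "c"  orig:{}
  [6..6]={T0}  "c"  orig:{}
  [0..1]={S}  "cb"
  [1..2]={A}  "bc"
  [2..3]=∅  "cc"
  [3..4]=∅  "cc"
  [4..5]=∅  "cc"
  [5..6]=∅  "cc"
  [0..2]={S}  "cbc"
  [1..3]={A}  "bcc"
  [2..4]=∅  "ccc"
  [3..5]=∅  "ccc"
  [4..6]=∅  "ccc"
  [0..3]={S}  "cbcc"
  [1..4]={A}  "bccc"
  [2..5]=∅  "cccc"
  [3..6]=∅  "cccc"
  [0..4]={S}  "cbccc"
  [1..5]={A}  "bcccc"
  [2..6]=∅  "ccccc"
  [0..5]={S}  "cbcccc"
  [1..6]={A}  "bccccc"
  [0..6]={S}  "cbccccc"

S ∈ T[0,6] ⇒ YES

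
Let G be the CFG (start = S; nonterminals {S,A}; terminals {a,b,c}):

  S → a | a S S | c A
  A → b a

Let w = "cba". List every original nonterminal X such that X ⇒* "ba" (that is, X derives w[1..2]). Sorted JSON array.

Convert to CNF:
  S -> T1 X3 | T2 A | a
  A -> T0 T1
  T0 -> b
  T1 -> a
  T2 -> c
  X3 -> S S

CYK fill (cells [i..j] with 1 ≤ i ≤ j ≤ 2 only):
  [1..1]={T0}  "b"  orig:{}
  [2..2]={S,T1}  "a"  orig:{S}
  [1..2]={A}  "ba"

Original NTs in T[1,2] deriving "ba": ["A"]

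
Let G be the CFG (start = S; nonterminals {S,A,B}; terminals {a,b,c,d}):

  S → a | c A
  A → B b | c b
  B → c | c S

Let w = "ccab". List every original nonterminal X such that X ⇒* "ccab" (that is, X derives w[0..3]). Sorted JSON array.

CNF form of G:
  S -> T1 A | a
  A -> B T0 | T1 T0
  B -> T1 S | c
  T0 -> b
  T1 -> c

CYK table (by increasing span) — only the sub-triangle for w[0..3]:
  T[0,0] 'c' = {B,T1}  orig:{B}
  T[1,1] 'c' = {B,T1}  orig:{B}
  T[2,2] 'a' = {S}
  T[3,3] 'b' = {T0}  orig:{}
  T[0,1] 'cc' = ∅
  T[1,2] 'ca' = {B}
  T[2,3] 'ab' = ∅
  T[0,2] 'cca' = ∅
  T[1,3] 'cab' = {A}
  T[0,3] 'ccab' = {S}

Original NTs in T[0,3] deriving "ccab": ["S"]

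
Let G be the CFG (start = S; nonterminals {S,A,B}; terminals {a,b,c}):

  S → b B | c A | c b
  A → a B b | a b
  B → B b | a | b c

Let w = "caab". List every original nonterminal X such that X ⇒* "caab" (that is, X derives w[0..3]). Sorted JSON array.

Convert to CNF:
  S -> T1 B | T2 A | T2 T1
  A -> T0 T1 | T0 X3
  B -> B T1 | T1 T2 | a
  T0 -> a
  T1 -> b
  T2 -> c
  X3 -> B T1

Fill CYK table bottom-up (cells [i..j] with 0 ≤ i ≤ j ≤ 3 only):
  cell(0,0) c: {T2}  orig:{}
  cell(1,1) a: {B,T0}  orig:{B}
  cell(2,2) a: {B,T0}  orig:{B}
  cell(3,3) b: {T1}  orig:{}
  cell(0,1) ca: ∅
  cell(1,2) aa: ∅
  cell(2,3) ab: {A,B,X3}  orig:{A,B}
  cell(0,2) caa: ∅
  cell(1,3) aab: {A}
  cell(0,3) caab: {S}

Original NTs in T[0,3] deriving "caab": ["S"]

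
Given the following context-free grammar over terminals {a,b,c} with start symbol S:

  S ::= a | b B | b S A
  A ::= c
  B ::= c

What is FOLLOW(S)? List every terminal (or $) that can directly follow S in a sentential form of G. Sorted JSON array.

Compute FIRST by fixpoint:
round 1:
  A via A→c: +{c}
  B via B→c: +{c}
  S via S→a: +{a}
  S via S→b B: +{b}
  S: {a,b}  A: {c}  B: {c}
round 2: — fixpoint
  S: {a,b}  A: {c}  B: {c}

FOLLOW sets:
initialize: $ ∈ FOLLOW(S)
round 1:
  S→b B: FOLLOW(B) ⊇ FOLLOW(S) ⊇ {$}; new: +{$}
  S→b S A: FOLLOW(S) ⊇ FIRST(A) = {c}; new: +{c}
  S→b S A: FOLLOW(A) ⊇ FOLLOW(S) ⊇ {$,c}; new: +{$,c}
  S: {$,c}  A: {$,c}  B: {$}
round 2:
  S→b B: FOLLOW(B) ⊇ FOLLOW(S) ⊇ {$,c}; new: +{c}
  S: {$,c}  A: {$,c}  B: {$,c}
round 3: done
  S: {$,c}  A: {$,c}  B: {$,c}

FOLLOW(S) = ["$", "c"]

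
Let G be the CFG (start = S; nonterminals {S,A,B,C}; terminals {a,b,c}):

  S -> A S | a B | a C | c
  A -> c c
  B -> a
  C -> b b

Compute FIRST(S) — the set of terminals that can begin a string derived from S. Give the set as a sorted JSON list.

FIRST sets, iterate to fixpoint:
iter 1:
  A via A→c c: +{c}
  B via B→a: +{a}
  C via C→b b: +{b}
  S via S→A S: +{c}
  S via S→a B: +{a}
  FIRST[S]={a,c}  FIRST[A]={c}  FIRST[B]={a}  FIRST[C]={b}
iter 2: (stable)
  FIRST[S]={a,c}  FIRST[A]={c}  FIRST[B]={a}  FIRST[C]={b}

FIRST(S) = ["a", "c"]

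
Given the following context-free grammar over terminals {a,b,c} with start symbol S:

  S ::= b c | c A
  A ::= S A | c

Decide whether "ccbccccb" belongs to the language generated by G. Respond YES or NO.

CNF form of G:
  S -> T0 T1 | T1 A
  A -> S A | c
  T0 -> b
  T1 -> c

CYK table (by increasing span):
  T[0,0] 'c' = {A,T1}  orig:{A}
  T[1,1] 'c' = {A,T1}  orig:{A}
  T[2,2] 'b' = {T0}  orig:{}
  T[3,3] 'c' = {A,T1}  orig:{A}
  T[4,4] 'c' = {A,T1}  orig:{A}
  T[5,5] 'c' = {A,T1}  orig:{A}
  T[6,6] 'c' = {A,T1}  orig:{A}
  T[7,7] 'b' = {T0}  orig:{}
  T[0,1] 'cc' = {S}
  T[1,2] 'cb' = ∅
  T[2,3] 'bc' = {S}
  T[3,4] 'cc' = {S}
  T[4,5] 'cc' = {S}
  T[5,6] 'cc' = {S}
  T[6,7] 'cb' = ∅
  T[0,2] 'ccb' = ∅
  T[1,3] 'cbc' = ∅
  T[2,4] 'bcc' = {A}
  T[3,5] 'ccc' = {A}
  T[4,6] 'ccc' = {A}
  T[5,7] 'ccb' = ∅
  T[0,3] 'ccbc' = ∅
  T[1,4] 'cbcc' = {S}
  T[2,5] 'bccc' = ∅
  T[3,6] 'cccc' = {S}
  T[4,7] 'cccb' = ∅
  T[0,4] 'ccbcc' = {A}
  T[1,5] 'cbccc' = {A}
  T[2,6] 'bcccc' = {A}
  T[3,7] 'ccccb' = ∅
  T[0,5] 'ccbccc' = {S}
  T[1,6] 'cbcccc' = {S}
  T[2,7] 'bccccb' = ∅
  T[0,6] 'ccbcccc' = {A}
  T[1,7] 'cbccccb' = ∅
  T[0,7] 'ccbccccb' = ∅

S ∉ T[0,7] ⇒ NO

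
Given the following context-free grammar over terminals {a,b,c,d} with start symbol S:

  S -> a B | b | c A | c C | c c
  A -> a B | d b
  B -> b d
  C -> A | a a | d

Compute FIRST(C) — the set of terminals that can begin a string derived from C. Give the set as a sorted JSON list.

FIRST sets, iterate to fixpoint:
round 1:
  A via A→a B: +{a}
  A via A→d b: +{d}
  B via B→b d: +{b}
  C via C→A: +{a,d}
  S via S→a B: +{a}
  S via S→b: +{b}
  S via S→c A: +{c}
  S: {a,b,c}  A: {a,d}  B: {b}  C: {a,d}
round 2: (stable)
  S: {a,b,c}  A: {a,d}  B: {b}  C: {a,d}

FIRST(C) = ["a", "d"]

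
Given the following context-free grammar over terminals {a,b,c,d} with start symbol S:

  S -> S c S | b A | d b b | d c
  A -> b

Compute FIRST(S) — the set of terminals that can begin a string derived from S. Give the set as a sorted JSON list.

Compute FIRST by fixpoint:
[1]
  A via A→b: +{b}
  S via S→b A: +{b}
  S via S→d b b: +{d}
  FIRST(S)={b,d}  FIRST(A)={b}
[2] (no change)
  FIRST(S)={b,d}  FIRST(A)={b}

FIRST(S) = ["b", "d"]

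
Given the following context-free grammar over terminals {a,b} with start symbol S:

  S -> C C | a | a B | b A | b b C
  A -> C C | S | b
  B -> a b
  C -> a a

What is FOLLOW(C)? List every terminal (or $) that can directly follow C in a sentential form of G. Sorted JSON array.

Compute FIRST by fixpoint:
pass 1:
  A via A→b: +{b}
  B via B→a b: +{a}
  C via C→a a: +{a}
  S via S→C C: +{a}
  S via S→b A: +{b}
  FIRST[S]={a,b}  FIRST[A]={b}  FIRST[B]={a}  FIRST[C]={a}
pass 2:
  A via A→C C: +{a}
  FIRST[S]={a,b}  FIRST[A]={a,b}  FIRST[B]={a}  FIRST[C]={a}
pass 3: done
  FIRST[S]={a,b}  FIRST[A]={a,b}  FIRST[B]={a}  FIRST[C]={a}

Compute FOLLOW by fixpoint:
seed FOLLOW(S) with $
iter 1:
  A→C C: FOLLOW(C) ⊇ FIRST(C) = {a}; new: +{a}
  S→C C: FOLLOW(C) ⊇ FOLLOW(S) ⊇ {$}; new: +{$}
  S→a B: FOLLOW(B) ⊇ FOLLOW(S) ⊇ {$}; new: +{$}
  S→b A: FOLLOW(A) ⊇ FOLLOW(S) ⊇ {$}; new: +{$}
  FOLLOW(S)={$}  FOLLOW(A)={$}  FOLLOW(B)={$}  FOLLOW(C)={$,a}
iter 2: — fixpoint
  FOLLOW(S)={$}  FOLLOW(A)={$}  FOLLOW(B)={$}  FOLLOW(C)={$,a}

FOLLOW(C) = ["$", "a"]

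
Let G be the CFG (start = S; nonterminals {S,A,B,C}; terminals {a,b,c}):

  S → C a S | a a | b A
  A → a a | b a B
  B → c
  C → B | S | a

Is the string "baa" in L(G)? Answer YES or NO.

Convert to CNF:
  S -> C X4 | T0 T0 | T1 A
  A -> T0 T0 | T1 X2
  B -> c
  C -> C X3 | T0 T0 | T1 A | a | c
  T0 -> a
  T1 -> b
  X2 -> T0 B
  X3 -> T0 S
  X4 -> T0 S

CYK fill:
  cell(0,0) b: {T1}  orig:{}
  cell(1,1) a: {C,T0}  orig:{C}
  cell(2,2) a: {C,T0}  orig:{C}
  cell(0,1) ba: ∅
  cell(1,2) aa: {A,C,S}
  cell(0,2) baa: {C,S}

S ∈ T[0,2] ⇒ YES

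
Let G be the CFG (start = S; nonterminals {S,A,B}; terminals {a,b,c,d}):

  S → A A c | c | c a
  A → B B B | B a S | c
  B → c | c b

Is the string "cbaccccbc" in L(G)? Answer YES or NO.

CNF form of G:
  S -> A X5 | T1 T0 | c
  A -> B X3 | B X4 | c
  B -> T1 T2 | c
  T0 -> a
  T1 -> c
  T2 -> b
  X3 -> B B
  X4 -> T0 S
  X5 -> A T1

Fill CYK table bottom-up:
  cell(0,0) c: {A,B,S,T1}  orig:{A,B,S}
  cell(1,1) b: {T2}  orig:{}
  cell(2,2) a: {T0}  orig:{}
  cell(3,3) c: {A,B,S,T1}  orig:{A,B,S}
  cell(4,4) c: {A,B,S,T1}  orig:{A,B,S}
  cell(5,5) c: {A,B,S,T1}  orig:{A,B,S}
  cell(6,6) c: {A,B,S,T1}  orig:{A,B,S}
  cell(7,7) b: {T2}  orig:{}
  cell(8,8) c: {A,B,S,T1}  orig:{A,B,S}
  cell(0,1) cb: {B}
  cell(1,2) ba: ∅
  cell(2,3) ac: {X4}  orig:{}
  cell(3,4) cc: {X3,X5}  orig:{}
  cell(4,5) cc: {X3,X5}  orig:{}
  cell(5,6) cc: {X3,X5}  orig:{}
  cell(6,7) cb: {B}
  cell(7,8) bc: ∅
  cell(0,2) cba: ∅
  cell(1,3) bac: ∅
  cell(2,4) acc: ∅
  cell(3,5) ccc: {A,S}
  cell(4,6) ccc: {A,S}
  cell(5,7) ccb: {X3}  orig:{}
  cell(6,8) cbc: {X3}  orig:{}
  cell(0,3) cbac: {A}
  cell(1,4) bacc: ∅
  cell(2,5) accc: {X4}  orig:{}
  cell(3,6) cccc: {X5}  orig:{}
  cell(4,7) cccb: {A}
  cell(5,8) ccbc: {A}
  cell(0,4) cbacc: {X5}  orig:{}
  cell(1,5) baccc: ∅
  cell(2,6) acccc: ∅
  cell(3,7) ccccb: ∅
  cell(4,8) cccbc: {X5}  orig:{}
  cell(0,5) cbaccc: {A,S}
  cell(1,6) bacccc: ∅
  cell(2,7) accccb: ∅
  cell(3,8) ccccbc: {S}
  cell(0,6) cbacccc: {X5}  orig:{}
  cell(1,7) baccccb: ∅
  cell(2,8) accccbc: {X4}  orig:{}
  cell(0,7) cbaccccb: ∅
  cell(1,8) baccccbc: ∅
  cell(0,8) cbaccccbc: {A,S}

S ∈ T[0,8] ⇒ YES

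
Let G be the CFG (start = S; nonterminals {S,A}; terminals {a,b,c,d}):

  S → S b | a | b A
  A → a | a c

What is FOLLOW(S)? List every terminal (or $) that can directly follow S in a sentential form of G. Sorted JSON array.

FIRST sets, iterate to fixpoint:
iter 1:
  A via A→a: +{a}
  S via S→a: +{a}
  S via S→b A: +{b}
  FIRST(S)={a,b}  FIRST(A)={a}
iter 2: (no change)
  FIRST(S)={a,b}  FIRST(A)={a}

FOLLOW sets:
FOLLOW(S) := {$}
round 1:
  S→S b: FOLLOW(S) ⊇ FIRST(b) = {b}; new: +{b}
  S→b A: FOLLOW(A) ⊇ FOLLOW(S) ⊇ {$,b}; new: +{$,b}
  FOLLOW(S)={$,b}  FOLLOW(A)={$,b}
round 2: — fixpoint
  FOLLOW(S)={$,b}  FOLLOW(A)={$,b}

FOLLOW(S) = ["$", "b"]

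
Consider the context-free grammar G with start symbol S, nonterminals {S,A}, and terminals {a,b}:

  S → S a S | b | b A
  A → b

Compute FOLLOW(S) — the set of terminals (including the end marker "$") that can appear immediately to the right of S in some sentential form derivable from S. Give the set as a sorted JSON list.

FIRST iteration:
pass 1:
  A via A→b: +{b}
  S via S→b: +{b}
  FIRST[S]={b}  FIRST[A]={b}
pass 2: done
  FIRST[S]={b}  FIRST[A]={b}

Compute FOLLOW by fixpoint:
initialize: $ ∈ FOLLOW(S)
round 1:
  S→S a S: FOLLOW(S) ⊇ FIRST(a) = {a}; new: +{a}
  S→b A: FOLLOW(A) ⊇ FOLLOW(S) ⊇ {$,a}; new: +{$,a}
  S: {$,a}  A: {$,a}
round 2: (no change)
  S: {$,a}  A: {$,a}

FOLLOW(S) = ["$", "a"]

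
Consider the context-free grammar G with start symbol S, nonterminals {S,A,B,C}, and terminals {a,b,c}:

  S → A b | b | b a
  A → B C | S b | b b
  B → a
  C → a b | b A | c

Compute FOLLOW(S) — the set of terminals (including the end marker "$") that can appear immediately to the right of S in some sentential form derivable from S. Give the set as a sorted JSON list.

FIRST iteration:
round 1:
  A via A→b b: +{b}
  B via B→a: +{a}
  C via C→a b: +{a}
  C via C→b A: +{b}
  C via C→c: +{c}
  S via S→A b: +{b}
  FIRST(S)={b}  FIRST(A)={b}  FIRST(B)={a}  FIRST(C)={a,b,c}
round 2:
  A via A→B C: +{a}
  S via S→A b: +{a}
  FIRST(S)={a,b}  FIRST(A)={a,b}  FIRST(B)={a}  FIRST(C)={a,b,c}
round 3: — fixpoint
  FIRST(S)={a,b}  FIRST(A)={a,b}  FIRST(B)={a}  FIRST(C)={a,b,c}

Compute FOLLOW by fixpoint:
FOLLOW(S) := {$}
[1]
  A→B C: FOLLOW(B) ⊇ FIRST(C) = {a,b,c}; new: +{a,b,c}
  A→S b: FOLLOW(S) ⊇ FIRST(b) = {b}; new: +{b}
  S→A b: FOLLOW(A) ⊇ FIRST(b) = {b}; new: +{b}
  FOLLOW(S)={$,b}  FOLLOW(A)={b}  FOLLOW(B)={a,b,c}  FOLLOW(C)={}
[2]
  A→B C: FOLLOW(C) ⊇ FOLLOW(A) ⊇ {b}; new: +{b}
  FOLLOW(S)={$,b}  FOLLOW(A)={b}  FOLLOW(B)={a,b,c}  FOLLOW(C)={b}
[3] done
  FOLLOW(S)={$,b}  FOLLOW(A)={b}  FOLLOW(B)={a,b,c}  FOLLOW(C)={b}

FOLLOW(S) = ["$", "b"]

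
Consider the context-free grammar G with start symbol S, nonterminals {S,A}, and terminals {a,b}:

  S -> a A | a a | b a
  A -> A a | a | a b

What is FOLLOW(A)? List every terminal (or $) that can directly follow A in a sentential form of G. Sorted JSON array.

FIRST sets, iterate to fixpoint:
iter 1:
  A via A→a: +{a}
  S via S→a A: +{a}
  S via S→b a: +{b}
  FIRST[S]={a,b}  FIRST[A]={a}
iter 2: (stable)
  FIRST[S]={a,b}  FIRST[A]={a}

Compute FOLLOW by fixpoint:
FOLLOW(S) := {$}
[1]
  A→A a: FOLLOW(A) ⊇ FIRST(a) = {a}; new: +{a}
  S→a A: FOLLOW(A) ⊇ FOLLOW(S) ⊇ {$}; new: +{$}
  S: {$}  A: {$,a}
[2] (no change)
  S: {$}  A: {$,a}

FOLLOW(A) = ["$", "a"]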